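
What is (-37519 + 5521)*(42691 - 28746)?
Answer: -446212110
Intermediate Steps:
(-37519 + 5521)*(42691 - 28746) = -31998*13945 = -446212110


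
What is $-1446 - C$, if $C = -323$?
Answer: $-1123$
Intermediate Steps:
$-1446 - C = -1446 - -323 = -1446 + 323 = -1123$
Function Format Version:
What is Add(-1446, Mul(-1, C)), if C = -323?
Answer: -1123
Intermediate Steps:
Add(-1446, Mul(-1, C)) = Add(-1446, Mul(-1, -323)) = Add(-1446, 323) = -1123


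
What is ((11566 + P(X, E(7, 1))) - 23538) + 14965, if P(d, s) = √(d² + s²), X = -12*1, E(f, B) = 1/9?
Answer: 2993 + √11665/9 ≈ 3005.0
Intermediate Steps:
E(f, B) = ⅑
X = -12
((11566 + P(X, E(7, 1))) - 23538) + 14965 = ((11566 + √((-12)² + (⅑)²)) - 23538) + 14965 = ((11566 + √(144 + 1/81)) - 23538) + 14965 = ((11566 + √(11665/81)) - 23538) + 14965 = ((11566 + √11665/9) - 23538) + 14965 = (-11972 + √11665/9) + 14965 = 2993 + √11665/9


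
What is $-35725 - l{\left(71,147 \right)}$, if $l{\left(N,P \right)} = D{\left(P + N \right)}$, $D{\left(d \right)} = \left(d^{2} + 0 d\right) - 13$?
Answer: $-83236$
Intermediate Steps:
$D{\left(d \right)} = -13 + d^{2}$ ($D{\left(d \right)} = \left(d^{2} + 0\right) - 13 = d^{2} - 13 = -13 + d^{2}$)
$l{\left(N,P \right)} = -13 + \left(N + P\right)^{2}$ ($l{\left(N,P \right)} = -13 + \left(P + N\right)^{2} = -13 + \left(N + P\right)^{2}$)
$-35725 - l{\left(71,147 \right)} = -35725 - \left(-13 + \left(71 + 147\right)^{2}\right) = -35725 - \left(-13 + 218^{2}\right) = -35725 - \left(-13 + 47524\right) = -35725 - 47511 = -83236$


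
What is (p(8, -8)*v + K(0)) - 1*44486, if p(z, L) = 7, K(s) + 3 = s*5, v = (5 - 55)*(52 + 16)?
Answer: -68289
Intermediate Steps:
v = -3400 (v = -50*68 = -3400)
K(s) = -3 + 5*s (K(s) = -3 + s*5 = -3 + 5*s)
(p(8, -8)*v + K(0)) - 1*44486 = (7*(-3400) + (-3 + 5*0)) - 1*44486 = (-23800 + (-3 + 0)) - 44486 = (-23800 - 3) - 44486 = -23803 - 44486 = -68289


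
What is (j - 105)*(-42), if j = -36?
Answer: 5922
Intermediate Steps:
(j - 105)*(-42) = (-36 - 105)*(-42) = -141*(-42) = 5922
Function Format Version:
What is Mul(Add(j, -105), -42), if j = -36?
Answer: 5922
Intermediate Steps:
Mul(Add(j, -105), -42) = Mul(Add(-36, -105), -42) = Mul(-141, -42) = 5922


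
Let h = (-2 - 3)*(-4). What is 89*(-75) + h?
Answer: -6655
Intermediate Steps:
h = 20 (h = -5*(-4) = 20)
89*(-75) + h = 89*(-75) + 20 = -6675 + 20 = -6655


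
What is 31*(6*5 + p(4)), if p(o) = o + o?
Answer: 1178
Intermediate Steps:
p(o) = 2*o
31*(6*5 + p(4)) = 31*(6*5 + 2*4) = 31*(30 + 8) = 31*38 = 1178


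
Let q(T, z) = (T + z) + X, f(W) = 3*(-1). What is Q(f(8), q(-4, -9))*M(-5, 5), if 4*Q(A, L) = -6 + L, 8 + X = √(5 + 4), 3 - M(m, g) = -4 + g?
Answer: -12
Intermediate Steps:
M(m, g) = 7 - g (M(m, g) = 3 - (-4 + g) = 3 + (4 - g) = 7 - g)
f(W) = -3
X = -5 (X = -8 + √(5 + 4) = -8 + √9 = -8 + 3 = -5)
q(T, z) = -5 + T + z (q(T, z) = (T + z) - 5 = -5 + T + z)
Q(A, L) = -3/2 + L/4 (Q(A, L) = (-6 + L)/4 = -3/2 + L/4)
Q(f(8), q(-4, -9))*M(-5, 5) = (-3/2 + (-5 - 4 - 9)/4)*(7 - 1*5) = (-3/2 + (¼)*(-18))*(7 - 5) = (-3/2 - 9/2)*2 = -6*2 = -12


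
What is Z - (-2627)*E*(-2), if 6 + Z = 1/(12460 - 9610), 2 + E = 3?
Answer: -14990999/2850 ≈ -5260.0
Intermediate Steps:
E = 1 (E = -2 + 3 = 1)
Z = -17099/2850 (Z = -6 + 1/(12460 - 9610) = -6 + 1/2850 = -17099/2850 ≈ -5.9996)
Z - (-2627)*E*(-2) = -17099/2850 - (-2627)*1*(-2) = -17099/2850 - (-2627)*(-2) = -17099/2850 - 1*5254 = -17099/2850 - 5254 = -14990999/2850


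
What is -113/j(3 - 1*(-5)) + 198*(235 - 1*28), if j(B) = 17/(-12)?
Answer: 698118/17 ≈ 41066.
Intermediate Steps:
j(B) = -17/12 (j(B) = 17*(-1/12) = -17/12)
-113/j(3 - 1*(-5)) + 198*(235 - 1*28) = -113/(-17/12) + 198*(235 - 1*28) = -113*(-12/17) + 198*(235 - 28) = 1356/17 + 198*207 = 1356/17 + 40986 = 698118/17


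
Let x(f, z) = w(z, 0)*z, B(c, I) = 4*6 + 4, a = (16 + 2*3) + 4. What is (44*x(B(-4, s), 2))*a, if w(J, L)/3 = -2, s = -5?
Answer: -13728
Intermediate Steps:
w(J, L) = -6 (w(J, L) = 3*(-2) = -6)
a = 26 (a = (16 + 6) + 4 = 22 + 4 = 26)
B(c, I) = 28 (B(c, I) = 24 + 4 = 28)
x(f, z) = -6*z
(44*x(B(-4, s), 2))*a = (44*(-6*2))*26 = (44*(-12))*26 = -528*26 = -13728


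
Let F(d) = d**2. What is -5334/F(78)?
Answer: -889/1014 ≈ -0.87673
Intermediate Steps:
-5334/F(78) = -5334/(78**2) = -5334/6084 = -5334*1/6084 = -889/1014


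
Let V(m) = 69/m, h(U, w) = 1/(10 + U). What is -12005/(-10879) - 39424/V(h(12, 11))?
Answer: -35287/1419 ≈ -24.868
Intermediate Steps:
-12005/(-10879) - 39424/V(h(12, 11)) = -12005/(-10879) - 39424*1/(69*(10 + 12)) = -12005*(-1/10879) - 39424/(69/(1/22)) = 12005/10879 - 39424/(69/(1/22)) = 12005/10879 - 39424/(69*22) = 12005/10879 - 39424/1518 = 12005/10879 - 39424*1/1518 = 12005/10879 - 1792/69 = -35287/1419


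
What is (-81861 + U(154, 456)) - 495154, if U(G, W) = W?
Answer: -576559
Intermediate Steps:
(-81861 + U(154, 456)) - 495154 = (-81861 + 456) - 495154 = -81405 - 495154 = -576559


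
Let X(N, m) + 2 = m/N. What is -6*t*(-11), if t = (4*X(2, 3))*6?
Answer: -792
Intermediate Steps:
X(N, m) = -2 + m/N
t = -12 (t = (4*(-2 + 3/2))*6 = (4*(-½))*6 = -2*6 = -12)
-6*t*(-11) = -6*(-12)*(-11) = 72*(-11) = -792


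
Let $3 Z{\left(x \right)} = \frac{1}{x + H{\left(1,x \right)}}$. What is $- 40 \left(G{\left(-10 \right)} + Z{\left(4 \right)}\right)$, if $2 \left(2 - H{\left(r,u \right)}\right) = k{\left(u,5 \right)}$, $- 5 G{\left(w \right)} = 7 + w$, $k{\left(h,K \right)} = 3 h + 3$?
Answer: $- \frac{136}{9} \approx -15.111$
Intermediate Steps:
$k{\left(h,K \right)} = 3 + 3 h$
$G{\left(w \right)} = - \frac{7}{5} - \frac{w}{5}$ ($G{\left(w \right)} = - \frac{7 + w}{5} = - \frac{7}{5} - \frac{w}{5}$)
$H{\left(r,u \right)} = \frac{1}{2} - \frac{3 u}{2}$ ($H{\left(r,u \right)} = 2 - \frac{3 + 3 u}{2} = 2 - \left(\frac{3}{2} + \frac{3 u}{2}\right) = \frac{1}{2} - \frac{3 u}{2}$)
$Z{\left(x \right)} = \frac{1}{3 \left(\frac{1}{2} - \frac{x}{2}\right)}$ ($Z{\left(x \right)} = \frac{1}{3 \left(x - \left(- \frac{1}{2} + \frac{3 x}{2}\right)\right)} = \frac{1}{3 \left(\frac{1}{2} - \frac{x}{2}\right)}$)
$- 40 \left(G{\left(-10 \right)} + Z{\left(4 \right)}\right) = - 40 \left(\left(- \frac{7}{5} - -2\right) + \frac{2}{3 \left(1 - 4\right)}\right) = - 40 \left(\left(- \frac{7}{5} + 2\right) + \frac{2}{3 \left(1 - 4\right)}\right) = - 40 \left(\frac{3}{5} + \frac{2}{3 \left(-3\right)}\right) = - 40 \left(\frac{3}{5} + \frac{2}{3} \left(- \frac{1}{3}\right)\right) = - 40 \left(\frac{3}{5} - \frac{2}{9}\right) = \left(-40\right) \frac{17}{45} = - \frac{136}{9}$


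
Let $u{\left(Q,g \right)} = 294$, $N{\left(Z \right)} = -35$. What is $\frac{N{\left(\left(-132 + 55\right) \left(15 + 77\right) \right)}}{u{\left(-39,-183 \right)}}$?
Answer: $- \frac{5}{42} \approx -0.11905$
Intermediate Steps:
$\frac{N{\left(\left(-132 + 55\right) \left(15 + 77\right) \right)}}{u{\left(-39,-183 \right)}} = - \frac{35}{294} = \left(-35\right) \frac{1}{294} = - \frac{5}{42}$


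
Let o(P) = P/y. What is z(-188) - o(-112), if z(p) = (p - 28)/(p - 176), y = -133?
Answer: -430/1729 ≈ -0.24870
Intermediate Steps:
o(P) = -P/133 (o(P) = P/(-133) = P*(-1/133) = -P/133)
z(p) = (-28 + p)/(-176 + p)
z(-188) - o(-112) = (-28 - 188)/(-176 - 188) - (-1)*(-112)/133 = -216/(-364) - 1*16/19 = -1/364*(-216) - 16/19 = 54/91 - 16/19 = -430/1729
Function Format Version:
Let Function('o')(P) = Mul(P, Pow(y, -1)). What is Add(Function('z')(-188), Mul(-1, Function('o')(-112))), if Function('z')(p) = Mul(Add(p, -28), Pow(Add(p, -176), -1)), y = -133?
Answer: Rational(-430, 1729) ≈ -0.24870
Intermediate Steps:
Function('o')(P) = Mul(Rational(-1, 133), P) (Function('o')(P) = Mul(P, Pow(-133, -1)) = Mul(P, Rational(-1, 133)) = Mul(Rational(-1, 133), P))
Function('z')(p) = Mul(Pow(Add(-176, p), -1), Add(-28, p)) (Function('z')(p) = Mul(Add(-28, p), Pow(Add(-176, p), -1)) = Mul(Pow(Add(-176, p), -1), Add(-28, p)))
Add(Function('z')(-188), Mul(-1, Function('o')(-112))) = Add(Mul(Pow(Add(-176, -188), -1), Add(-28, -188)), Mul(-1, Mul(Rational(-1, 133), -112))) = Add(Mul(Pow(-364, -1), -216), Mul(-1, Rational(16, 19))) = Add(Mul(Rational(-1, 364), -216), Rational(-16, 19)) = Add(Rational(54, 91), Rational(-16, 19)) = Rational(-430, 1729)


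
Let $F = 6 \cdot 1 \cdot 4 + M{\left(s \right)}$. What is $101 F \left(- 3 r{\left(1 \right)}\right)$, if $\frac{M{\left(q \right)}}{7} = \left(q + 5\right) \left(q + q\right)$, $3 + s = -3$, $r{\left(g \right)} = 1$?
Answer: $-32724$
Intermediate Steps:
$s = -6$ ($s = -3 - 3 = -6$)
$M{\left(q \right)} = 14 q \left(5 + q\right)$ ($M{\left(q \right)} = 7 \left(q + 5\right) \left(q + q\right) = 7 \left(5 + q\right) 2 q = 7 \cdot 2 q \left(5 + q\right) = 14 q \left(5 + q\right)$)
$F = 108$ ($F = 6 \cdot 1 \cdot 4 + 14 \left(-6\right) \left(5 - 6\right) = 6 \cdot 4 + 14 \left(-6\right) \left(-1\right) = 24 + 84 = 108$)
$101 F \left(- 3 r{\left(1 \right)}\right) = 101 \cdot 108 \left(\left(-3\right) 1\right) = 101 \cdot 108 \left(-3\right) = 101 \left(-324\right) = -32724$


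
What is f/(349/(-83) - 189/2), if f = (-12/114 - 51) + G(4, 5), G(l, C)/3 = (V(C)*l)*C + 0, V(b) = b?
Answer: -785014/311315 ≈ -2.5216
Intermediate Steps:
G(l, C) = 3*l*C**2 (G(l, C) = 3*((C*l)*C + 0) = 3*(l*C**2 + 0) = 3*(l*C**2) = 3*l*C**2)
f = 4729/19 (f = (-12/114 - 51) + 3*4*5**2 = (-12*1/114 - 51) + 3*4*25 = (-2/19 - 51) + 300 = -971/19 + 300 = 4729/19 ≈ 248.89)
f/(349/(-83) - 189/2) = 4729/(19*(349/(-83) - 189/2)) = 4729/(19*(349*(-1/83) - 189*1/2)) = 4729/(19*(-349/83 - 189/2)) = 4729/(19*(-16385/166)) = (4729/19)*(-166/16385) = -785014/311315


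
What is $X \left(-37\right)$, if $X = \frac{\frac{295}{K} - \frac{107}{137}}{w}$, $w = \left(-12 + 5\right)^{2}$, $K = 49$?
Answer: $- \frac{1301364}{328937} \approx -3.9563$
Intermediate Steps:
$w = 49$ ($w = \left(-7\right)^{2} = 49$)
$X = \frac{35172}{328937}$ ($X = \frac{\frac{295}{49} - \frac{107}{137}}{49} = \left(295 \cdot \frac{1}{49} - \frac{107}{137}\right) \frac{1}{49} = \left(\frac{295}{49} - \frac{107}{137}\right) \frac{1}{49} = \frac{35172}{6713} \cdot \frac{1}{49} = \frac{35172}{328937} \approx 0.10693$)
$X \left(-37\right) = \frac{35172}{328937} \left(-37\right) = - \frac{1301364}{328937}$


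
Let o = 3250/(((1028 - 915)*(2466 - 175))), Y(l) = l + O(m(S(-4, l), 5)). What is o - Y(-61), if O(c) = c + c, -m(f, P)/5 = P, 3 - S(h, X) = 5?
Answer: 28739263/258883 ≈ 111.01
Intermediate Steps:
S(h, X) = -2 (S(h, X) = 3 - 1*5 = 3 - 5 = -2)
m(f, P) = -5*P
O(c) = 2*c
Y(l) = -50 + l (Y(l) = l + 2*(-5*5) = l + 2*(-25) = l - 50 = -50 + l)
o = 3250/258883 (o = 3250/((113*2291)) = 3250/258883 ≈ 0.012554)
o - Y(-61) = 3250/258883 - (-50 - 61) = 3250/258883 - 1*(-111) = 3250/258883 + 111 = 28739263/258883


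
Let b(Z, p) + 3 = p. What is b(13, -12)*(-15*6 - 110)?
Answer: 3000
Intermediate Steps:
b(Z, p) = -3 + p
b(13, -12)*(-15*6 - 110) = (-3 - 12)*(-15*6 - 110) = -15*(-90 - 110) = -15*(-200) = 3000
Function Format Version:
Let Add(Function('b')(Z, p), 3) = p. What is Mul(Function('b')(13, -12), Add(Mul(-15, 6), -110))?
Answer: 3000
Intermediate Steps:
Function('b')(Z, p) = Add(-3, p)
Mul(Function('b')(13, -12), Add(Mul(-15, 6), -110)) = Mul(Add(-3, -12), Add(Mul(-15, 6), -110)) = Mul(-15, Add(-90, -110)) = Mul(-15, -200) = 3000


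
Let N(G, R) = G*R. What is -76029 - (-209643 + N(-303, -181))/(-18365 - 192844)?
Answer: -5352721287/70403 ≈ -76030.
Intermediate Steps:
-76029 - (-209643 + N(-303, -181))/(-18365 - 192844) = -76029 - (-209643 - 303*(-181))/(-18365 - 192844) = -76029 - (-209643 + 54843)/(-211209) = -76029 - (-154800)*(-1)/211209 = -76029 - 1*51600/70403 = -76029 - 51600/70403 = -5352721287/70403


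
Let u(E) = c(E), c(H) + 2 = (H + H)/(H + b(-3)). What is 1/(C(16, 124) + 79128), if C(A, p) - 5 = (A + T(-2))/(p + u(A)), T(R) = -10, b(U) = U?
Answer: 809/64018636 ≈ 1.2637e-5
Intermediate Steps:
c(H) = -2 + 2*H/(-3 + H) (c(H) = -2 + (H + H)/(H - 3) = -2 + (2*H)/(-3 + H) = -2 + 2*H/(-3 + H))
u(E) = 6/(-3 + E)
C(A, p) = 5 + (-10 + A)/(p + 6/(-3 + A)) (C(A, p) = 5 + (A - 10)/(p + 6/(-3 + A)) = 5 + (-10 + A)/(p + 6/(-3 + A)))
1/(C(16, 124) + 79128) = 1/((30 + (-3 + 16)*(-10 + 16 + 5*124))/(6 + 124*(-3 + 16)) + 79128) = 1/((30 + 13*(-10 + 16 + 620))/(6 + 124*13) + 79128) = 1/((30 + 13*626)/(6 + 1612) + 79128) = 1/((30 + 8138)/1618 + 79128) = 1/((1/1618)*8168 + 79128) = 1/(4084/809 + 79128) = 1/(64018636/809) = 809/64018636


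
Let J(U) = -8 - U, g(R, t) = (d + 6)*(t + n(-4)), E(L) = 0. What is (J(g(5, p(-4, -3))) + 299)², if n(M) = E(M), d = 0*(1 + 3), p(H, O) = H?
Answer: 99225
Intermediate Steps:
d = 0 (d = 0*4 = 0)
n(M) = 0
g(R, t) = 6*t (g(R, t) = (0 + 6)*(t + 0) = 6*t)
(J(g(5, p(-4, -3))) + 299)² = ((-8 - 6*(-4)) + 299)² = ((-8 - 1*(-24)) + 299)² = ((-8 + 24) + 299)² = (16 + 299)² = 315² = 99225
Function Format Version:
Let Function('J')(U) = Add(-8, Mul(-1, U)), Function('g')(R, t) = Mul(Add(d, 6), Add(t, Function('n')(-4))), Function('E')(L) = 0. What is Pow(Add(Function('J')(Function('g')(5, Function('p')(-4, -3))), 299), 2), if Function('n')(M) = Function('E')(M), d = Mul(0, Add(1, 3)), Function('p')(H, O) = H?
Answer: 99225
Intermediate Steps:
d = 0 (d = Mul(0, 4) = 0)
Function('n')(M) = 0
Function('g')(R, t) = Mul(6, t) (Function('g')(R, t) = Mul(Add(0, 6), Add(t, 0)) = Mul(6, t))
Pow(Add(Function('J')(Function('g')(5, Function('p')(-4, -3))), 299), 2) = Pow(Add(Add(-8, Mul(-1, Mul(6, -4))), 299), 2) = Pow(Add(Add(-8, Mul(-1, -24)), 299), 2) = Pow(Add(Add(-8, 24), 299), 2) = Pow(Add(16, 299), 2) = Pow(315, 2) = 99225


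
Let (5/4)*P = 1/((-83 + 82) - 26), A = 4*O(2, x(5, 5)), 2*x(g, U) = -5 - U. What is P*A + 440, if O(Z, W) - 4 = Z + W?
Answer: 59384/135 ≈ 439.88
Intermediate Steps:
x(g, U) = -5/2 - U/2 (x(g, U) = (-5 - U)/2 = -5/2 - U/2)
O(Z, W) = 4 + W + Z (O(Z, W) = 4 + (Z + W) = 4 + (W + Z) = 4 + W + Z)
A = 4 (A = 4*(4 + (-5/2 - ½*5) + 2) = 4*(4 + (-5/2 - 5/2) + 2) = 4*(4 - 5 + 2) = 4*1 = 4)
P = -4/135 (P = 4/(5*((-83 + 82) - 26)) = 4/(5*(-1 - 26)) = (⅘)/(-27) = (⅘)*(-1/27) = -4/135 ≈ -0.029630)
P*A + 440 = -4/135*4 + 440 = -16/135 + 440 = 59384/135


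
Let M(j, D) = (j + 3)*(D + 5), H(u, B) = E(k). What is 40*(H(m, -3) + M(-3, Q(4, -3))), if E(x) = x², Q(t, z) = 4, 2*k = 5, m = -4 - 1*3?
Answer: 250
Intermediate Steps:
m = -7 (m = -4 - 3 = -7)
k = 5/2 (k = (½)*5 = 5/2 ≈ 2.5000)
H(u, B) = 25/4 (H(u, B) = (5/2)² = 25/4)
M(j, D) = (3 + j)*(5 + D)
40*(H(m, -3) + M(-3, Q(4, -3))) = 40*(25/4 + (15 + 3*4 + 5*(-3) + 4*(-3))) = 40*(25/4 + (15 + 12 - 15 - 12)) = 40*(25/4 + 0) = 40*(25/4) = 250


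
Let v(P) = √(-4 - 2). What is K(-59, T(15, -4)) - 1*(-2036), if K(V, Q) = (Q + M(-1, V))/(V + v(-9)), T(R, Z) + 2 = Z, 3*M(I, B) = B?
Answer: 1936649/951 + 7*I*√6/951 ≈ 2036.4 + 0.01803*I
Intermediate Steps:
v(P) = I*√6 (v(P) = √(-6) = I*√6)
M(I, B) = B/3
T(R, Z) = -2 + Z
K(V, Q) = (Q + V/3)/(V + I*√6)
K(-59, T(15, -4)) - 1*(-2036) = ((-2 - 4) + (⅓)*(-59))/(-59 + I*√6) - 1*(-2036) = (-6 - 59/3)/(-59 + I*√6) + 2036 = -77/3/(-59 + I*√6) + 2036 = -77/(3*(-59 + I*√6)) + 2036 = 2036 - 77/(3*(-59 + I*√6))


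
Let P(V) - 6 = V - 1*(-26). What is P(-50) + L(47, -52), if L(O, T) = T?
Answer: -70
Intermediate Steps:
P(V) = 32 + V (P(V) = 6 + (V - 1*(-26)) = 6 + (V + 26) = 6 + (26 + V) = 32 + V)
P(-50) + L(47, -52) = (32 - 50) - 52 = -18 - 52 = -70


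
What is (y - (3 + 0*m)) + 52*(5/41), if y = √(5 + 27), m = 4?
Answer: 137/41 + 4*√2 ≈ 8.9983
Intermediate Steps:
y = 4*√2 (y = √32 = 4*√2 ≈ 5.6569)
(y - (3 + 0*m)) + 52*(5/41) = (4*√2 - (3 + 0*4)) + 52*(5/41) = (4*√2 - (3 + 0)) + 52*(5*(1/41)) = (4*√2 - 1*3) + 52*(5/41) = (4*√2 - 3) + 260/41 = (-3 + 4*√2) + 260/41 = 137/41 + 4*√2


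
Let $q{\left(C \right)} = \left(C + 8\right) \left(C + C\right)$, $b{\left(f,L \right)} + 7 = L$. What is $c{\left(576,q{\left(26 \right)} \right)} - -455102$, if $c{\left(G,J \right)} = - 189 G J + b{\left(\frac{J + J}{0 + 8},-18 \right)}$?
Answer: $-192016475$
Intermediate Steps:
$b{\left(f,L \right)} = -7 + L$
$q{\left(C \right)} = 2 C \left(8 + C\right)$ ($q{\left(C \right)} = \left(8 + C\right) 2 C = 2 C \left(8 + C\right)$)
$c{\left(G,J \right)} = -25 - 189 G J$ ($c{\left(G,J \right)} = - 189 G J - 25 = -25 - 189 G J$)
$c{\left(576,q{\left(26 \right)} \right)} - -455102 = \left(-25 - 108864 \cdot 2 \cdot 26 \left(8 + 26\right)\right) - -455102 = \left(-25 - 108864 \cdot 2 \cdot 26 \cdot 34\right) + 455102 = \left(-25 - 108864 \cdot 1768\right) + 455102 = \left(-25 - 192471552\right) + 455102 = -192471577 + 455102 = -192016475$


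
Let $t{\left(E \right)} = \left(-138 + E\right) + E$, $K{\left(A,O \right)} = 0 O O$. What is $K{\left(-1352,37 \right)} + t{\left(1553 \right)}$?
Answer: $2968$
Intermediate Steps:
$K{\left(A,O \right)} = 0$ ($K{\left(A,O \right)} = 0 O = 0$)
$t{\left(E \right)} = -138 + 2 E$
$K{\left(-1352,37 \right)} + t{\left(1553 \right)} = 0 + \left(-138 + 2 \cdot 1553\right) = 0 + \left(-138 + 3106\right) = 0 + 2968 = 2968$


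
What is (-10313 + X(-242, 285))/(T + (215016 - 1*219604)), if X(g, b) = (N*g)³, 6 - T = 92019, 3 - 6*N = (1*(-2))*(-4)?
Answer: -221166674/2608227 ≈ -84.796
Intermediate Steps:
N = -⅚ (N = ½ - 1*(-2)*(-4)/6 = ½ - (-1)*(-4)/3 = ½ - ⅙*8 = ½ - 4/3 = -⅚ ≈ -0.83333)
T = -92013 (T = 6 - 1*92019 = 6 - 92019 = -92013)
X(g, b) = -125*g³/216 (X(g, b) = (-5*g/6)³ = -125*g³/216)
(-10313 + X(-242, 285))/(T + (215016 - 1*219604)) = (-10313 - 125/216*(-242)³)/(-92013 + (215016 - 1*219604)) = (-10313 - 125/216*(-14172488))/(-92013 + (215016 - 219604)) = (-10313 + 221445125/27)/(-92013 - 4588) = (221166674/27)/(-96601) = (221166674/27)*(-1/96601) = -221166674/2608227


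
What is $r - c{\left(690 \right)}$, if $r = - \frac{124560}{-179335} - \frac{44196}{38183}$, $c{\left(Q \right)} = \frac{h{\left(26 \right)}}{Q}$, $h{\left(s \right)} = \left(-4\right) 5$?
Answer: $- \frac{41004430162}{94496166609} \approx -0.43393$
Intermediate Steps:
$h{\left(s \right)} = -20$
$c{\left(Q \right)} = - \frac{20}{Q}$
$r = - \frac{633963036}{1369509661}$ ($r = \left(-124560\right) \left(- \frac{1}{179335}\right) - \frac{44196}{38183} = \frac{24912}{35867} - \frac{44196}{38183} = - \frac{633963036}{1369509661} \approx -0.46291$)
$r - c{\left(690 \right)} = - \frac{633963036}{1369509661} - - \frac{20}{690} = - \frac{633963036}{1369509661} - \left(-20\right) \frac{1}{690} = - \frac{633963036}{1369509661} - - \frac{2}{69} = - \frac{633963036}{1369509661} + \frac{2}{69} = - \frac{41004430162}{94496166609}$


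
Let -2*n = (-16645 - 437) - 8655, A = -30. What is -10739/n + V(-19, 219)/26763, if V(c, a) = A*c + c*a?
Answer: -222412427/229599777 ≈ -0.96870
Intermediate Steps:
n = 25737/2 (n = -((-16645 - 437) - 8655)/2 = -(-17082 - 8655)/2 = -½*(-25737) = 25737/2 ≈ 12869.)
V(c, a) = -30*c + a*c (V(c, a) = -30*c + c*a = -30*c + a*c)
-10739/n + V(-19, 219)/26763 = -10739/25737/2 - 19*(-30 + 219)/26763 = -10739*2/25737 - 19*189*(1/26763) = -21478/25737 - 3591*1/26763 = -21478/25737 - 1197/8921 = -222412427/229599777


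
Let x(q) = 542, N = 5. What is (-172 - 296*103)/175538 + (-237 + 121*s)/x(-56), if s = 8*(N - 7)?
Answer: -199030897/47570798 ≈ -4.1839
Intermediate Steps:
s = -16 (s = 8*(5 - 7) = 8*(-2) = -16)
(-172 - 296*103)/175538 + (-237 + 121*s)/x(-56) = (-172 - 296*103)/175538 + (-237 + 121*(-16))/542 = (-172 - 30488)*(1/175538) + (-237 - 1936)*(1/542) = -30660*1/175538 - 2173*1/542 = -15330/87769 - 2173/542 = -199030897/47570798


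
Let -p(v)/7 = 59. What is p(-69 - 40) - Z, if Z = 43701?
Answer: -44114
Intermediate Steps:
p(v) = -413 (p(v) = -7*59 = -413)
p(-69 - 40) - Z = -413 - 1*43701 = -413 - 43701 = -44114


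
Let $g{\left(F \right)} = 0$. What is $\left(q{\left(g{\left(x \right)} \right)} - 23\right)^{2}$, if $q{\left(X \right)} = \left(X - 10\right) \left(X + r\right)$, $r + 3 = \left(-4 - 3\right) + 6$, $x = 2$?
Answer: $289$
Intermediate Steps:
$r = -4$ ($r = -3 + \left(\left(-4 - 3\right) + 6\right) = -3 + \left(-7 + 6\right) = -3 - 1 = -4$)
$q{\left(X \right)} = \left(-10 + X\right) \left(-4 + X\right)$ ($q{\left(X \right)} = \left(X - 10\right) \left(X - 4\right) = \left(-10 + X\right) \left(-4 + X\right)$)
$\left(q{\left(g{\left(x \right)} \right)} - 23\right)^{2} = \left(\left(40 + 0^{2} - 0\right) - 23\right)^{2} = \left(\left(40 + 0 + 0\right) - 23\right)^{2} = \left(40 - 23\right)^{2} = 17^{2} = 289$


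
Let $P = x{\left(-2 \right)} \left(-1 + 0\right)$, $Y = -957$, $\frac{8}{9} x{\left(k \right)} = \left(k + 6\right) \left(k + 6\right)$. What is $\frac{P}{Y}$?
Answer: $\frac{6}{319} \approx 0.018809$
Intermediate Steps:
$x{\left(k \right)} = \frac{9 \left(6 + k\right)^{2}}{8}$ ($x{\left(k \right)} = \frac{9 \left(k + 6\right) \left(k + 6\right)}{8} = \frac{9 \left(6 + k\right) \left(6 + k\right)}{8} = \frac{9 \left(6 + k\right)^{2}}{8}$)
$P = -18$ ($P = \frac{9 \left(6 - 2\right)^{2}}{8} \left(-1 + 0\right) = \frac{9 \cdot 4^{2}}{8} \left(-1\right) = \frac{9}{8} \cdot 16 \left(-1\right) = 18 \left(-1\right) = -18$)
$\frac{P}{Y} = \frac{1}{-957} \left(-18\right) = \left(- \frac{1}{957}\right) \left(-18\right) = \frac{6}{319}$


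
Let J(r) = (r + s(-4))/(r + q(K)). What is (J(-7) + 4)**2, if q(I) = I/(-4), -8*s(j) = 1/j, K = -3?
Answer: 1046529/40000 ≈ 26.163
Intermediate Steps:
s(j) = -1/(8*j)
q(I) = -I/4 (q(I) = I*(-1/4) = -I/4)
J(r) = (1/32 + r)/(3/4 + r) (J(r) = (r - 1/8/(-4))/(r - 1/4*(-3)) = (r - 1/8*(-1/4))/(r + 3/4) = (r + 1/32)/(3/4 + r) = (1/32 + r)/(3/4 + r))
(J(-7) + 4)**2 = ((1 + 32*(-7))/(8*(3 + 4*(-7))) + 4)**2 = ((1 - 224)/(8*(3 - 28)) + 4)**2 = ((1/8)*(-223)/(-25) + 4)**2 = ((1/8)*(-1/25)*(-223) + 4)**2 = (223/200 + 4)**2 = (1023/200)**2 = 1046529/40000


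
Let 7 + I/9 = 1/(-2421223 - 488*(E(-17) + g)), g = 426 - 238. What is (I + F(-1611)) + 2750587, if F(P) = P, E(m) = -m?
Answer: 2310244212370/840421 ≈ 2.7489e+6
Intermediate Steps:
g = 188
I = -52946526/840421 (I = -63 + 9/(-2421223 - 488*(-1*(-17) + 188)) = -63 + 9/(-2421223 - 488*(17 + 188)) = -63 + 9/(-2421223 - 488*205) = -63 + 9/(-2421223 - 100040) = -63 + 9/(-2521263) = -63 + 9*(-1/2521263) = -63 - 3/840421 = -52946526/840421 ≈ -63.000)
(I + F(-1611)) + 2750587 = (-52946526/840421 - 1611) + 2750587 = -1406864757/840421 + 2750587 = 2310244212370/840421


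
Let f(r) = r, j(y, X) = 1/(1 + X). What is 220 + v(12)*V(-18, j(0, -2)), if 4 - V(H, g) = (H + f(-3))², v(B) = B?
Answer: -5024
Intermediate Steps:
V(H, g) = 4 - (-3 + H)² (V(H, g) = 4 - (H - 3)² = 4 - (-3 + H)²)
220 + v(12)*V(-18, j(0, -2)) = 220 + 12*(4 - (-3 - 18)²) = 220 + 12*(4 - 1*(-21)²) = 220 + 12*(4 - 1*441) = 220 + 12*(4 - 441) = 220 + 12*(-437) = 220 - 5244 = -5024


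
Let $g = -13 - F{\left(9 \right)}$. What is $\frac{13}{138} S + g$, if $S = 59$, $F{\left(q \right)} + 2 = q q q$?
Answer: $- \frac{101353}{138} \approx -734.44$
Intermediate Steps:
$F{\left(q \right)} = -2 + q^{3}$ ($F{\left(q \right)} = -2 + q q q = -2 + q^{2} q = -2 + q^{3}$)
$g = -740$ ($g = -13 - \left(-2 + 9^{3}\right) = -13 - \left(-2 + 729\right) = -13 - 727 = -740$)
$\frac{13}{138} S + g = \frac{13}{138} \cdot 59 - 740 = \frac{767}{138} - 740 = - \frac{101353}{138}$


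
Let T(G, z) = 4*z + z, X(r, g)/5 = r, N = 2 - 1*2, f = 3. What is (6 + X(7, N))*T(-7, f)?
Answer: 615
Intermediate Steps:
N = 0 (N = 2 - 2 = 0)
X(r, g) = 5*r
T(G, z) = 5*z
(6 + X(7, N))*T(-7, f) = (6 + 5*7)*(5*3) = (6 + 35)*15 = 41*15 = 615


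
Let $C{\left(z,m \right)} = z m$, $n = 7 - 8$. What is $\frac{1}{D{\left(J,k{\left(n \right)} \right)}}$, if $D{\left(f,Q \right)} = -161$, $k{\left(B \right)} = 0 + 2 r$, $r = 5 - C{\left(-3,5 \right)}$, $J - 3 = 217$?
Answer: $- \frac{1}{161} \approx -0.0062112$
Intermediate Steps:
$n = -1$ ($n = 7 - 8 = -1$)
$J = 220$ ($J = 3 + 217 = 220$)
$C{\left(z,m \right)} = m z$
$r = 20$ ($r = 5 - 5 \left(-3\right) = 5 - -15 = 5 + 15 = 20$)
$k{\left(B \right)} = 40$ ($k{\left(B \right)} = 0 + 2 \cdot 20 = 0 + 40 = 40$)
$\frac{1}{D{\left(J,k{\left(n \right)} \right)}} = \frac{1}{-161} = - \frac{1}{161}$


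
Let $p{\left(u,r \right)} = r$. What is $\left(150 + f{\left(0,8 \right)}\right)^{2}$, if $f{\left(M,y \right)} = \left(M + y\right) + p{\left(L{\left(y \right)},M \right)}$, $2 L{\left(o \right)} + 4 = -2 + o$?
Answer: $24964$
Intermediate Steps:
$L{\left(o \right)} = -3 + \frac{o}{2}$ ($L{\left(o \right)} = -2 + \frac{-2 + o}{2} = -2 + \left(-1 + \frac{o}{2}\right) = -3 + \frac{o}{2}$)
$f{\left(M,y \right)} = y + 2 M$ ($f{\left(M,y \right)} = \left(M + y\right) + M = y + 2 M$)
$\left(150 + f{\left(0,8 \right)}\right)^{2} = \left(150 + \left(8 + 2 \cdot 0\right)\right)^{2} = \left(150 + \left(8 + 0\right)\right)^{2} = \left(150 + 8\right)^{2} = 158^{2} = 24964$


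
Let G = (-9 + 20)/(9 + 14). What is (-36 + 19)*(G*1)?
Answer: -187/23 ≈ -8.1304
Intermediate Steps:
G = 11/23 ≈ 0.47826
(-36 + 19)*(G*1) = (-36 + 19)*((11/23)*1) = -17*11/23 = -187/23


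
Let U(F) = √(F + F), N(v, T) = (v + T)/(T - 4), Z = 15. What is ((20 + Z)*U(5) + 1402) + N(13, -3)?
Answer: 9804/7 + 35*√10 ≈ 1511.3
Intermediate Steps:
N(v, T) = (T + v)/(-4 + T)
U(F) = √2*√F (U(F) = √(2*F) = √2*√F)
((20 + Z)*U(5) + 1402) + N(13, -3) = ((20 + 15)*(√2*√5) + 1402) + (-3 + 13)/(-4 - 3) = (35*√10 + 1402) + 10/(-7) = (1402 + 35*√10) - ⅐*10 = (1402 + 35*√10) - 10/7 = 9804/7 + 35*√10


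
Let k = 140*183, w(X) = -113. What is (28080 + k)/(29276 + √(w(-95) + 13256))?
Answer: 120932400/65928541 - 53700*√13143/857071033 ≈ 1.8271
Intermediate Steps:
k = 25620
(28080 + k)/(29276 + √(w(-95) + 13256)) = (28080 + 25620)/(29276 + √(-113 + 13256)) = 53700/(29276 + √13143)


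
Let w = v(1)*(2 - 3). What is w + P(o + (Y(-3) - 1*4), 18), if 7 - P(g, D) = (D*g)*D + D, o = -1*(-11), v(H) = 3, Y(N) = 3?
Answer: -3254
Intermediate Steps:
w = -3 (w = 3*(2 - 3) = 3*(-1) = -3)
o = 11
P(g, D) = 7 - D - g*D² (P(g, D) = 7 - ((D*g)*D + D) = 7 - (g*D² + D) = 7 - (D + g*D²) = 7 + (-D - g*D²) = 7 - D - g*D²)
w + P(o + (Y(-3) - 1*4), 18) = -3 + (7 - 1*18 - 1*(11 + (3 - 1*4))*18²) = -3 + (7 - 18 - 1*(11 + (3 - 4))*324) = -3 + (7 - 18 - 1*(11 - 1)*324) = -3 + (7 - 18 - 1*10*324) = -3 + (7 - 18 - 3240) = -3 - 3251 = -3254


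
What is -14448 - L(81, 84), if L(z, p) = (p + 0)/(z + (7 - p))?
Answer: -14469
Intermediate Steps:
L(z, p) = p/(7 + z - p)
-14448 - L(81, 84) = -14448 - 84/(7 + 81 - 1*84) = -14448 - 84/(7 + 81 - 84) = -14448 - 84/4 = -14448 - 1*21 = -14448 - 21 = -14469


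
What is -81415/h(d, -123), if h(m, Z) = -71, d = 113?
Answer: 81415/71 ≈ 1146.7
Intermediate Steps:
-81415/h(d, -123) = -81415/(-71) = -81415*(-1/71) = 81415/71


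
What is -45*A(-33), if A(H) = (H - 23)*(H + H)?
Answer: -166320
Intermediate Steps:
A(H) = 2*H*(-23 + H) (A(H) = (-23 + H)*(2*H) = 2*H*(-23 + H))
-45*A(-33) = -90*(-33)*(-23 - 33) = -90*(-33)*(-56) = -45*3696 = -166320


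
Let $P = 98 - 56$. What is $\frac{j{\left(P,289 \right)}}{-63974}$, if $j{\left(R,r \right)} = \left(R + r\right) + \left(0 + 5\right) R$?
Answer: $- \frac{541}{63974} \approx -0.0084566$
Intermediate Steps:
$P = 42$ ($P = 98 - 56 = 42$)
$j{\left(R,r \right)} = r + 6 R$ ($j{\left(R,r \right)} = \left(R + r\right) + 5 R = r + 6 R$)
$\frac{j{\left(P,289 \right)}}{-63974} = \frac{289 + 6 \cdot 42}{-63974} = \left(289 + 252\right) \left(- \frac{1}{63974}\right) = 541 \left(- \frac{1}{63974}\right) = - \frac{541}{63974}$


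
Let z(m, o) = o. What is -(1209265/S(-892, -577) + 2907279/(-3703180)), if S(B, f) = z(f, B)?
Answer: 280044953473/206452285 ≈ 1356.5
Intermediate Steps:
S(B, f) = B
-(1209265/S(-892, -577) + 2907279/(-3703180)) = -(1209265/(-892) + 2907279/(-3703180)) = -(1209265*(-1/892) + 2907279*(-1/3703180)) = -(-1209265/892 - 2907279/3703180) = -1*(-280044953473/206452285) = 280044953473/206452285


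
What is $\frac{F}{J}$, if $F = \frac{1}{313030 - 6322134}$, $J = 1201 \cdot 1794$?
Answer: $- \frac{1}{12947179423776} \approx -7.7237 \cdot 10^{-14}$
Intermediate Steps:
$J = 2154594$
$F = - \frac{1}{6009104}$ ($F = \frac{1}{-6009104} = - \frac{1}{6009104} \approx -1.6641 \cdot 10^{-7}$)
$\frac{F}{J} = - \frac{1}{6009104 \cdot 2154594} = \left(- \frac{1}{6009104}\right) \frac{1}{2154594} = - \frac{1}{12947179423776}$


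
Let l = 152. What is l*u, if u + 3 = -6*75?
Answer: -68856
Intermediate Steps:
u = -453 (u = -3 - 6*75 = -3 - 450 = -453)
l*u = 152*(-453) = -68856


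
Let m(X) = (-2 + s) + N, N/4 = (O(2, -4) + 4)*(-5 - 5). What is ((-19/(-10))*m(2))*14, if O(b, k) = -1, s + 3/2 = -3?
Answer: -33649/10 ≈ -3364.9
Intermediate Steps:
s = -9/2 (s = -3/2 - 3 = -9/2 ≈ -4.5000)
N = -120 (N = 4*((-1 + 4)*(-5 - 5)) = 4*(3*(-10)) = 4*(-30) = -120)
m(X) = -253/2 (m(X) = (-2 - 9/2) - 120 = -13/2 - 120 = -253/2)
((-19/(-10))*m(2))*14 = (-19/(-10)*(-253/2))*14 = (-19*(-⅒)*(-253/2))*14 = ((19/10)*(-253/2))*14 = -4807/20*14 = -33649/10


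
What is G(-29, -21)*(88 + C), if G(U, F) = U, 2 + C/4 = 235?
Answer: -29580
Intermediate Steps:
C = 932 (C = -8 + 4*235 = -8 + 940 = 932)
G(-29, -21)*(88 + C) = -29*(88 + 932) = -29*1020 = -29580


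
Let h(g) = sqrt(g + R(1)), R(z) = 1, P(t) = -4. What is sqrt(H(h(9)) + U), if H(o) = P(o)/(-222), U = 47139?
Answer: sqrt(580799841)/111 ≈ 217.12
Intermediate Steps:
h(g) = sqrt(1 + g) (h(g) = sqrt(g + 1) = sqrt(1 + g))
H(o) = 2/111 (H(o) = -4/(-222) = -4*(-1/222) = 2/111)
sqrt(H(h(9)) + U) = sqrt(2/111 + 47139) = sqrt(5232431/111) = sqrt(580799841)/111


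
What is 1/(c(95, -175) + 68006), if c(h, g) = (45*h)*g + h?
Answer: -1/680024 ≈ -1.4705e-6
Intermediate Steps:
c(h, g) = h + 45*g*h (c(h, g) = 45*g*h + h = h + 45*g*h)
1/(c(95, -175) + 68006) = 1/(95*(1 + 45*(-175)) + 68006) = 1/(95*(1 - 7875) + 68006) = 1/(95*(-7874) + 68006) = 1/(-748030 + 68006) = 1/(-680024) = -1/680024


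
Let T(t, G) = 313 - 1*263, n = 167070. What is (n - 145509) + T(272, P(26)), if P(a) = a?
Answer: 21611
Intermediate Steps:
T(t, G) = 50 (T(t, G) = 313 - 263 = 50)
(n - 145509) + T(272, P(26)) = (167070 - 145509) + 50 = 21561 + 50 = 21611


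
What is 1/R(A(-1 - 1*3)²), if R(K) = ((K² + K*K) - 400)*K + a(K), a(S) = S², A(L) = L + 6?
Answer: -1/1456 ≈ -0.00068681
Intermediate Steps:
A(L) = 6 + L
R(K) = K² + K*(-400 + 2*K²) (R(K) = ((K² + K*K) - 400)*K + K² = ((K² + K²) - 400)*K + K² = (2*K² - 400)*K + K² = (-400 + 2*K²)*K + K² = K*(-400 + 2*K²) + K² = K² + K*(-400 + 2*K²))
1/R(A(-1 - 1*3)²) = 1/((6 + (-1 - 1*3))²*(-400 + (6 + (-1 - 1*3))² + 2*((6 + (-1 - 1*3))²)²)) = 1/((6 + (-1 - 3))²*(-400 + (6 + (-1 - 3))² + 2*((6 + (-1 - 3))²)²)) = 1/((6 - 4)²*(-400 + (6 - 4)² + 2*((6 - 4)²)²)) = 1/(2²*(-400 + 2² + 2*(2²)²)) = 1/(4*(-400 + 4 + 2*4²)) = 1/(4*(-400 + 4 + 2*16)) = 1/(4*(-400 + 4 + 32)) = 1/(4*(-364)) = 1/(-1456) = -1/1456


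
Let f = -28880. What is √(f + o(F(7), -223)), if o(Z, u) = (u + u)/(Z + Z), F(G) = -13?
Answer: I*√4877821/13 ≈ 169.89*I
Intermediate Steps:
o(Z, u) = u/Z (o(Z, u) = (2*u)/((2*Z)) = (2*u)*(1/(2*Z)) = u/Z)
√(f + o(F(7), -223)) = √(-28880 - 223/(-13)) = √(-28880 - 223*(-1/13)) = √(-28880 + 223/13) = √(-375217/13) = I*√4877821/13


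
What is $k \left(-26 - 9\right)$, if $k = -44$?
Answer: $1540$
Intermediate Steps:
$k \left(-26 - 9\right) = - 44 \left(-26 - 9\right) = \left(-44\right) \left(-35\right) = 1540$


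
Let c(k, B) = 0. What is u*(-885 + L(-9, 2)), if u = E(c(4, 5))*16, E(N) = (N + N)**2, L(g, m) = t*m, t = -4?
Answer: 0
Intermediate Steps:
L(g, m) = -4*m
E(N) = 4*N**2 (E(N) = (2*N)**2 = 4*N**2)
u = 0 (u = (4*0**2)*16 = (4*0)*16 = 0*16 = 0)
u*(-885 + L(-9, 2)) = 0*(-885 - 4*2) = 0*(-885 - 8) = 0*(-893) = 0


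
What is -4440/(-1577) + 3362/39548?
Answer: 90447497/31183598 ≈ 2.9005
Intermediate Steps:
-4440/(-1577) + 3362/39548 = -4440*(-1/1577) + 3362*(1/39548) = 4440/1577 + 1681/19774 = 90447497/31183598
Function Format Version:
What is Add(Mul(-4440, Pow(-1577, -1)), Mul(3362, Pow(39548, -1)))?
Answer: Rational(90447497, 31183598) ≈ 2.9005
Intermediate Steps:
Add(Mul(-4440, Pow(-1577, -1)), Mul(3362, Pow(39548, -1))) = Add(Mul(-4440, Rational(-1, 1577)), Mul(3362, Rational(1, 39548))) = Add(Rational(4440, 1577), Rational(1681, 19774)) = Rational(90447497, 31183598)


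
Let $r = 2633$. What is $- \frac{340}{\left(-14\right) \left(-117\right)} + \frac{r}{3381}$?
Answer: $\frac{75317}{131859} \approx 0.57119$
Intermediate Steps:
$- \frac{340}{\left(-14\right) \left(-117\right)} + \frac{r}{3381} = - \frac{340}{\left(-14\right) \left(-117\right)} + \frac{2633}{3381} = - \frac{340}{1638} + 2633 \cdot \frac{1}{3381} = \left(-340\right) \frac{1}{1638} + \frac{2633}{3381} = - \frac{170}{819} + \frac{2633}{3381} = \frac{75317}{131859}$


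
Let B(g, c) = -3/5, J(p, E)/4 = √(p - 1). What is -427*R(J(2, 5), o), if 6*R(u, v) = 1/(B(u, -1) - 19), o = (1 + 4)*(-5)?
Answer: 305/84 ≈ 3.6310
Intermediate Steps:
J(p, E) = 4*√(-1 + p) (J(p, E) = 4*√(p - 1) = 4*√(-1 + p))
B(g, c) = -⅗ (B(g, c) = -3*⅕ = -⅗)
o = -25 (o = 5*(-5) = -25)
R(u, v) = -5/588 (R(u, v) = 1/(6*(-⅗ - 19)) = 1/(6*(-98/5)) = (⅙)*(-5/98) = -5/588)
-427*R(J(2, 5), o) = -427*(-5/588) = 305/84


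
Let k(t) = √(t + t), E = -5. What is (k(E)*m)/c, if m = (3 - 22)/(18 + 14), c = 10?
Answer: -19*I*√10/320 ≈ -0.18776*I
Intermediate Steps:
k(t) = √2*√t (k(t) = √(2*t) = √2*√t)
m = -19/32 ≈ -0.59375
(k(E)*m)/c = ((√2*√(-5))*(-19/32))/10 = ((√2*(I*√5))*(-19/32))*(⅒) = ((I*√10)*(-19/32))*(⅒) = -19*I*√10/32*(⅒) = -19*I*√10/320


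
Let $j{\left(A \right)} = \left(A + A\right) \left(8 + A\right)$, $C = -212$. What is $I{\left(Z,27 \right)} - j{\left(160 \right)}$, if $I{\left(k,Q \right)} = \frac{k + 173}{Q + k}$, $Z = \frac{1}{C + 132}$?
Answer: $- \frac{116054001}{2159} \approx -53754.0$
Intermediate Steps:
$Z = - \frac{1}{80}$ ($Z = \frac{1}{-212 + 132} = \frac{1}{-80} = - \frac{1}{80} \approx -0.0125$)
$j{\left(A \right)} = 2 A \left(8 + A\right)$
$I{\left(k,Q \right)} = \frac{173 + k}{Q + k}$
$I{\left(Z,27 \right)} - j{\left(160 \right)} = \frac{173 - \frac{1}{80}}{27 - \frac{1}{80}} - 2 \cdot 160 \left(8 + 160\right) = \frac{1}{\frac{2159}{80}} \cdot \frac{13839}{80} - 2 \cdot 160 \cdot 168 = \frac{80}{2159} \cdot \frac{13839}{80} - 53760 = \frac{13839}{2159} - 53760 = - \frac{116054001}{2159}$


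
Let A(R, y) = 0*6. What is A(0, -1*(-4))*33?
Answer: 0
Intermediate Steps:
A(R, y) = 0
A(0, -1*(-4))*33 = 0*33 = 0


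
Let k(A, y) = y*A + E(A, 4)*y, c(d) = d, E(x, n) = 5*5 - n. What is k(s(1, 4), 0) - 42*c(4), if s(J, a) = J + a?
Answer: -168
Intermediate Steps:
E(x, n) = 25 - n
k(A, y) = 21*y + A*y (k(A, y) = y*A + (25 - 1*4)*y = A*y + (25 - 4)*y = A*y + 21*y = 21*y + A*y)
k(s(1, 4), 0) - 42*c(4) = 0*(21 + (1 + 4)) - 42*4 = 0*(21 + 5) - 168 = 0*26 - 168 = 0 - 168 = -168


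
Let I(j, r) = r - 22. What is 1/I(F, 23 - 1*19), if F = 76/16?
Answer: -1/18 ≈ -0.055556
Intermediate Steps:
F = 19/4 (F = 76*(1/16) = 19/4 ≈ 4.7500)
I(j, r) = -22 + r
1/I(F, 23 - 1*19) = 1/(-22 + (23 - 1*19)) = 1/(-22 + (23 - 19)) = 1/(-22 + 4) = 1/(-18) = -1/18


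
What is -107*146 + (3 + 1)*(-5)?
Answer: -15642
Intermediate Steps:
-107*146 + (3 + 1)*(-5) = -15622 + 4*(-5) = -15622 - 20 = -15642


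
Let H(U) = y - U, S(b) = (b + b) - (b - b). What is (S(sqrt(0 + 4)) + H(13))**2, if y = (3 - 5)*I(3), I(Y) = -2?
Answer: 25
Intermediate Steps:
y = 4 (y = (3 - 5)*(-2) = -2*(-2) = 4)
S(b) = 2*b (S(b) = 2*b - 1*0 = 2*b + 0 = 2*b)
H(U) = 4 - U
(S(sqrt(0 + 4)) + H(13))**2 = (2*sqrt(0 + 4) + (4 - 1*13))**2 = (2*sqrt(4) + (4 - 13))**2 = (2*2 - 9)**2 = (4 - 9)**2 = (-5)**2 = 25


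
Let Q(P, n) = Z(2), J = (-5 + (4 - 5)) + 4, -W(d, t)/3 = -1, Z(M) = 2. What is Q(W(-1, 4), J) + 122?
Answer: 124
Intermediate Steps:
W(d, t) = 3 (W(d, t) = -3*(-1) = 3)
J = -2 (J = (-5 - 1) + 4 = -6 + 4 = -2)
Q(P, n) = 2
Q(W(-1, 4), J) + 122 = 2 + 122 = 124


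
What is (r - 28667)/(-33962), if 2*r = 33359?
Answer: 23975/67924 ≈ 0.35297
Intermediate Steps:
r = 33359/2 (r = (½)*33359 = 33359/2 ≈ 16680.)
(r - 28667)/(-33962) = (33359/2 - 28667)/(-33962) = -23975/2*(-1/33962) = 23975/67924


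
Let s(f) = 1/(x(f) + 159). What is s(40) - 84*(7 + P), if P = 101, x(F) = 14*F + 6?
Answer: -6577199/725 ≈ -9072.0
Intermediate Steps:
x(F) = 6 + 14*F
s(f) = 1/(165 + 14*f) (s(f) = 1/((6 + 14*f) + 159) = 1/(165 + 14*f))
s(40) - 84*(7 + P) = 1/(165 + 14*40) - 84*(7 + 101) = 1/(165 + 560) - 84*108 = 1/725 - 9072 = -6577199/725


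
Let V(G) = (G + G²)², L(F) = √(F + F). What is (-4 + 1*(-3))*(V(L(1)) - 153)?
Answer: 1029 - 28*√2 ≈ 989.40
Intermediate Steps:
L(F) = √2*√F (L(F) = √(2*F) = √2*√F)
(-4 + 1*(-3))*(V(L(1)) - 153) = (-4 + 1*(-3))*((√2*√1)²*(1 + √2*√1)² - 153) = (-4 - 3)*((√2*1)²*(1 + √2*1)² - 153) = -7*((√2)²*(1 + √2)² - 153) = -7*(2*(1 + √2)² - 153) = -7*(-153 + 2*(1 + √2)²) = 1071 - 14*(1 + √2)²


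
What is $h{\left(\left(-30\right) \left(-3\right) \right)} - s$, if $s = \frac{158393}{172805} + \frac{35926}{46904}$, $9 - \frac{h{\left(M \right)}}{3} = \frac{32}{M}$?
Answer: $\frac{5360688581}{221052156} \approx 24.251$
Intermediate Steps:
$h{\left(M \right)} = 27 - \frac{96}{M}$ ($h{\left(M \right)} = 27 - 3 \frac{32}{M} = 27 - \frac{96}{M}$)
$s = \frac{619884441}{368420260}$ ($s = 158393 \cdot \frac{1}{172805} + 35926 \cdot \frac{1}{46904} = \frac{158393}{172805} + \frac{1633}{2132} = \frac{619884441}{368420260} \approx 1.6825$)
$h{\left(\left(-30\right) \left(-3\right) \right)} - s = \left(27 - \frac{96}{\left(-30\right) \left(-3\right)}\right) - \frac{619884441}{368420260} = \left(27 - \frac{96}{90}\right) - \frac{619884441}{368420260} = \left(27 - \frac{16}{15}\right) - \frac{619884441}{368420260} = \frac{389}{15} - \frac{619884441}{368420260} = \frac{5360688581}{221052156}$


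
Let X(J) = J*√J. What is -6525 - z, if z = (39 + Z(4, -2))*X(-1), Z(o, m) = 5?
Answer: -6525 + 44*I ≈ -6525.0 + 44.0*I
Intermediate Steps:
X(J) = J^(3/2)
z = -44*I (z = (39 + 5)*(-1)^(3/2) = 44*(-I) = -44*I ≈ -44.0*I)
-6525 - z = -6525 - (-44)*I = -6525 + 44*I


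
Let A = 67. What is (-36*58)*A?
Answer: -139896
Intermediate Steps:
(-36*58)*A = -36*58*67 = -2088*67 = -139896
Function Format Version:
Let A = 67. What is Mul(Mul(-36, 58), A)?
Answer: -139896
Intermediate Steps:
Mul(Mul(-36, 58), A) = Mul(Mul(-36, 58), 67) = Mul(-2088, 67) = -139896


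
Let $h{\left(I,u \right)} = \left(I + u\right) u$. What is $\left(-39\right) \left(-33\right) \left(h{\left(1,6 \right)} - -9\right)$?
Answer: $65637$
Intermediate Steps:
$h{\left(I,u \right)} = u \left(I + u\right)$
$\left(-39\right) \left(-33\right) \left(h{\left(1,6 \right)} - -9\right) = \left(-39\right) \left(-33\right) \left(6 \left(1 + 6\right) - -9\right) = 1287 \left(6 \cdot 7 + 9\right) = 1287 \left(42 + 9\right) = 1287 \cdot 51 = 65637$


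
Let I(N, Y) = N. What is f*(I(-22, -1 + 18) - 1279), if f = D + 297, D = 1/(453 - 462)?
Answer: -3476272/9 ≈ -3.8625e+5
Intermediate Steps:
D = -⅑ (D = 1/(-9) = -⅑ ≈ -0.11111)
f = 2672/9 (f = -⅑ + 297 = 2672/9 ≈ 296.89)
f*(I(-22, -1 + 18) - 1279) = 2672*(-22 - 1279)/9 = (2672/9)*(-1301) = -3476272/9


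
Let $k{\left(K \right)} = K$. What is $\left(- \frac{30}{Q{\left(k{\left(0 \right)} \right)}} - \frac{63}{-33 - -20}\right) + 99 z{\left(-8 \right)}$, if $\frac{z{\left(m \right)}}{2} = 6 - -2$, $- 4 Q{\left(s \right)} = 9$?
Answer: $\frac{62485}{39} \approx 1602.2$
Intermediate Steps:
$Q{\left(s \right)} = - \frac{9}{4}$ ($Q{\left(s \right)} = \left(- \frac{1}{4}\right) 9 = - \frac{9}{4}$)
$z{\left(m \right)} = 16$ ($z{\left(m \right)} = 2 \left(6 - -2\right) = 2 \left(6 + 2\right) = 2 \cdot 8 = 16$)
$\left(- \frac{30}{Q{\left(k{\left(0 \right)} \right)}} - \frac{63}{-33 - -20}\right) + 99 z{\left(-8 \right)} = \left(- \frac{30}{- \frac{9}{4}} - \frac{63}{-33 - -20}\right) + 99 \cdot 16 = \left(\left(-30\right) \left(- \frac{4}{9}\right) - \frac{63}{-33 + 20}\right) + 1584 = \left(\frac{40}{3} - \frac{63}{-13}\right) + 1584 = \left(\frac{40}{3} - - \frac{63}{13}\right) + 1584 = \left(\frac{40}{3} + \frac{63}{13}\right) + 1584 = \frac{709}{39} + 1584 = \frac{62485}{39}$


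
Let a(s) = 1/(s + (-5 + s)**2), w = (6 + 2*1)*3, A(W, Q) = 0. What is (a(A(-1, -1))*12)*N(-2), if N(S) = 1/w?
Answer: 1/50 ≈ 0.020000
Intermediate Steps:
w = 24 (w = (6 + 2)*3 = 8*3 = 24)
N(S) = 1/24
(a(A(-1, -1))*12)*N(-2) = (12/(0 + (-5 + 0)**2))*(1/24) = (12/(0 + (-5)**2))*(1/24) = (12/(0 + 25))*(1/24) = (12/25)*(1/24) = 1/50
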